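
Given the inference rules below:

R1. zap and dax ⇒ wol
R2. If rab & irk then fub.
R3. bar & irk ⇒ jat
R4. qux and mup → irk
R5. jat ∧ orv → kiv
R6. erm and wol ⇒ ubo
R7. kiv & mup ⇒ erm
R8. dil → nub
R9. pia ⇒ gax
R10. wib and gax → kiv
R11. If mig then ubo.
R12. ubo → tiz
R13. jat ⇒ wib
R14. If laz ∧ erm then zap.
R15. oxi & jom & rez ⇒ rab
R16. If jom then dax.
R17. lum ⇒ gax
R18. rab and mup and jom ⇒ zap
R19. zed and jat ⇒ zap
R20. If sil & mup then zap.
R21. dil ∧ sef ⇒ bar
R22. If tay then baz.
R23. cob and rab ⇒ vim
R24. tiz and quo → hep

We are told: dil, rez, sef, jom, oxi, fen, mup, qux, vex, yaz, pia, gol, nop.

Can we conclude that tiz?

irk  (by R4: qux, mup)
gax  (by R9: pia)
rab  (by R15: oxi, jom, rez)
dax  (by R16: jom)
zap  (by R18: rab, mup, jom)
bar  (by R21: dil, sef)
wol  (by R1: zap, dax)
jat  (by R3: bar, irk)
wib  (by R13: jat)
kiv  (by R10: wib, gax)
erm  (by R7: kiv, mup)
ubo  (by R6: erm, wol)
tiz  (by R12: ubo)

Yes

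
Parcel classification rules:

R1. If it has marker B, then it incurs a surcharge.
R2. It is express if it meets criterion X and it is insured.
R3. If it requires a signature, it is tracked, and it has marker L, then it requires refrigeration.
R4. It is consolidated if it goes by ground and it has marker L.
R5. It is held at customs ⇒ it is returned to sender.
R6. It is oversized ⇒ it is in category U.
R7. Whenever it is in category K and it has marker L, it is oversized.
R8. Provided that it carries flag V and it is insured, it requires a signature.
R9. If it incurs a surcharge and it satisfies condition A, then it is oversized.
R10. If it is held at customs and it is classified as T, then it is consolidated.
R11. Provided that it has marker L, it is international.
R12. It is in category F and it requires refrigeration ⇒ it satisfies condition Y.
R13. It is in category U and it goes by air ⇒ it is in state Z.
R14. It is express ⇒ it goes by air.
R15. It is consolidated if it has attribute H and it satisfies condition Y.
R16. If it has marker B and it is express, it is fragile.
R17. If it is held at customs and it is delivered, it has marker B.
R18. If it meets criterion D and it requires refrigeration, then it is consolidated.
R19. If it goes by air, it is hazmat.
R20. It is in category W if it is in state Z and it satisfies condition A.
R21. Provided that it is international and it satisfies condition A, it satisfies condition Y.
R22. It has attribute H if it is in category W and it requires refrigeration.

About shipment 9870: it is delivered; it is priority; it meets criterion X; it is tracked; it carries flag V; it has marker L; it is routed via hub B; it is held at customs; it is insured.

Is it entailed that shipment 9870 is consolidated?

Forward chaining from the given facts derives: is express, is returned to sender, requires a signature, is international, goes by air, has marker B, is hazmat, incurs a surcharge, requires refrigeration, is fragile.
Rules concluding "it is consolidated": R4 needs "it goes by ground"; R10 needs "it is classified as T"; R15 needs "it has attribute H"; R18 needs "it meets criterion D" — none of these are established.

No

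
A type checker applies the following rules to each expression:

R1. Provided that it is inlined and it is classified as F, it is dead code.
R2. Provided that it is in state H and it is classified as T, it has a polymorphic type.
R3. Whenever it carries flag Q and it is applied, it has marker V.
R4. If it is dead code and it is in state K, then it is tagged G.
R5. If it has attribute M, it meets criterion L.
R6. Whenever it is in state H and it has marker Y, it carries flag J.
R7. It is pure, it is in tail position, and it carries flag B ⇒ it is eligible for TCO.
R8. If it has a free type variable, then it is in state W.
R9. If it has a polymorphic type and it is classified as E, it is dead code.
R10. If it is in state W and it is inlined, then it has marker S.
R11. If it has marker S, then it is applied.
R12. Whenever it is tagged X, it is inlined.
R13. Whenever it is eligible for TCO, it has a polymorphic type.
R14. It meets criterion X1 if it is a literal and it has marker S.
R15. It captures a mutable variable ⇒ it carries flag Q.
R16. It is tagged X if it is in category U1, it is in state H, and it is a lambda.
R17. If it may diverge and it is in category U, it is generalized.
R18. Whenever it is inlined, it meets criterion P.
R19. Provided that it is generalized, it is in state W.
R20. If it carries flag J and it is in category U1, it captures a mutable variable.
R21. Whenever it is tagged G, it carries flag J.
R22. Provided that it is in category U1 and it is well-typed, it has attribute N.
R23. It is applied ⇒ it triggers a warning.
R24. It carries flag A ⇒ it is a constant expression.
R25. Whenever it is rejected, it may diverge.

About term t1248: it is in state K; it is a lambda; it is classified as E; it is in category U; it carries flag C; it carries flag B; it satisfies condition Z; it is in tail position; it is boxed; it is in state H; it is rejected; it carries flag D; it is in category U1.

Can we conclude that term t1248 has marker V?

Forward chaining from the given facts derives: is tagged X, may diverge, is inlined, is generalized, meets criterion P, is in state W, has marker S, is applied, triggers a warning.
The only rule concluding "it has marker V" is R3, which needs "it carries flag Q"; that is never established.

No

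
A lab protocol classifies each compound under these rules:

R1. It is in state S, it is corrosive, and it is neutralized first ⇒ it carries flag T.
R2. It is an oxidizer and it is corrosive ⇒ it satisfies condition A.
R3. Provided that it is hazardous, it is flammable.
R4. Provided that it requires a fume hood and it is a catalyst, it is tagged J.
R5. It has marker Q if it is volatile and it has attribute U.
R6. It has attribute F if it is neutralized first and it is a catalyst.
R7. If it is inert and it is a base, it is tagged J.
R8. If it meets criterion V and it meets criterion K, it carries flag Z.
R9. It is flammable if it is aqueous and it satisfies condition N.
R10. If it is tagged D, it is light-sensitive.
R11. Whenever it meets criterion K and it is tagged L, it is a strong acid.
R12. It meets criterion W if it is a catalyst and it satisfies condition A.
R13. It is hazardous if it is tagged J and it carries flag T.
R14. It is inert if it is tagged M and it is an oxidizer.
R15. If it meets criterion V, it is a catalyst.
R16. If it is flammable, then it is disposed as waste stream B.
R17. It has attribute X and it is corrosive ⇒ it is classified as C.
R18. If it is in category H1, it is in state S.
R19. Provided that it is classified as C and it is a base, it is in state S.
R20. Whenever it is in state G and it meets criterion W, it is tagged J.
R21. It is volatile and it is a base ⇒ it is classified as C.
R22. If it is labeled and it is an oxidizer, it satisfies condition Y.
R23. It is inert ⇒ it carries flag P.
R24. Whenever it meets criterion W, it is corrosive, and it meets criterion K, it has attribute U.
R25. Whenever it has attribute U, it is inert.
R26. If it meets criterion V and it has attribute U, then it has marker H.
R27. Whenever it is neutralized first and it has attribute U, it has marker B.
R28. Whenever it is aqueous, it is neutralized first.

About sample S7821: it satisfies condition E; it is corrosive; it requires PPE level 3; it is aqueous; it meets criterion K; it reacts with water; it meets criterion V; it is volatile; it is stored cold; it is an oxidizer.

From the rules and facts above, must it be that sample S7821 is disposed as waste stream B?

No

Forward chaining from the given facts derives: satisfies condition A, carries flag Z, is a catalyst, is neutralized first, has attribute F, meets criterion W, has attribute U, is inert, has marker H, has marker B, has marker Q, carries flag P.
The only rule concluding "it is disposed as waste stream B" is R16, which needs "it is flammable"; that is never established.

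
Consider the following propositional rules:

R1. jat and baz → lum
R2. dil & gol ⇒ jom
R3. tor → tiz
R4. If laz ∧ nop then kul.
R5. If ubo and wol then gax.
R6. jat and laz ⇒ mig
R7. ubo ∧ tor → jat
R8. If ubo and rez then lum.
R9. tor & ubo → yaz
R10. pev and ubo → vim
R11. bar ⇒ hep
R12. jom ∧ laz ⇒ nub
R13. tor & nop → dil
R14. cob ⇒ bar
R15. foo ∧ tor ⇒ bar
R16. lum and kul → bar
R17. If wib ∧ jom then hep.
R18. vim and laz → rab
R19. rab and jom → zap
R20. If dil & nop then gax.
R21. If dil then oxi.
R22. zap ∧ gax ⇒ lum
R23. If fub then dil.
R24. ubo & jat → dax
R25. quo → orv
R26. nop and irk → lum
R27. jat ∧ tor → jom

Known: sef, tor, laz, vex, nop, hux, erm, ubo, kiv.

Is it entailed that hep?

Forward chaining from the given facts derives: tiz, kul, jat, yaz, dil, gax, oxi, dax, jom, mig, nub.
Rules concluding hep: R11 needs bar; R17 needs wib — none of these are established.

No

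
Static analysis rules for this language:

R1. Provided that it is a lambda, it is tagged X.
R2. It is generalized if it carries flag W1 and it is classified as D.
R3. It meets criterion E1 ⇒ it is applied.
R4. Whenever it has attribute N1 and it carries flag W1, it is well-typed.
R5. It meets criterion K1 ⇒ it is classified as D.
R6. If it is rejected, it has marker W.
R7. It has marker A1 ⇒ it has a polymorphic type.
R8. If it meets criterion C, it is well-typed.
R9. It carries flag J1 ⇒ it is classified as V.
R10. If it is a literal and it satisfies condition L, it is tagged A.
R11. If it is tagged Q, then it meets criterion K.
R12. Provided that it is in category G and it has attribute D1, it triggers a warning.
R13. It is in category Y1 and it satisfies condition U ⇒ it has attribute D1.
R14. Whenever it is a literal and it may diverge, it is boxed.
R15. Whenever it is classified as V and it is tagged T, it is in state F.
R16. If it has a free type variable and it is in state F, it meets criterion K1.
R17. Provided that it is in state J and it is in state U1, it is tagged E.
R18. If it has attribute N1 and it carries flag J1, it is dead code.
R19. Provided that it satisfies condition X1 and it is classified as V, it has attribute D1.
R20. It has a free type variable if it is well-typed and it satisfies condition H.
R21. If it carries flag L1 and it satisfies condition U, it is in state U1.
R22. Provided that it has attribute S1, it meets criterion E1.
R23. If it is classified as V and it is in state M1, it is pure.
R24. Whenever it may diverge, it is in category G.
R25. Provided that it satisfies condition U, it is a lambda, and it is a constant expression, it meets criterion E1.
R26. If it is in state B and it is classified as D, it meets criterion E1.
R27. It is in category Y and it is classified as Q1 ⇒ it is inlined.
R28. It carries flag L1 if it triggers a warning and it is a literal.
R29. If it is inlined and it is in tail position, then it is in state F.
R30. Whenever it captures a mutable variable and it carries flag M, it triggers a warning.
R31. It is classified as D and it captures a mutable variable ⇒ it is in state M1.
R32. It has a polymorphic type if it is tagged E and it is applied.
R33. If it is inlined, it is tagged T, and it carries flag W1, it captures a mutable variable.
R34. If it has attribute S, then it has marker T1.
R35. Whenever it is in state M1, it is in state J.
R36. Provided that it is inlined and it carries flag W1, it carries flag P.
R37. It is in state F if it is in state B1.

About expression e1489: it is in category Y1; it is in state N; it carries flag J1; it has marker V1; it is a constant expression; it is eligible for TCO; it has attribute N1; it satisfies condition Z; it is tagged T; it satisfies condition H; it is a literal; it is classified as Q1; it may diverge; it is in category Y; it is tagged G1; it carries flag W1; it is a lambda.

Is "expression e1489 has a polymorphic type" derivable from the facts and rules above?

No

Forward chaining from the given facts derives: is tagged X, is well-typed, is classified as V, is boxed, is in state F, is dead code, has a free type variable, is in category G, is inlined, captures a mutable variable, carries flag P, meets criterion K1, is classified as D, is in state M1, is in state J, is generalized, is pure.
Rules concluding "it has a polymorphic type": R7 needs "it has marker A1"; R32 needs "it is tagged E" — none of these are established.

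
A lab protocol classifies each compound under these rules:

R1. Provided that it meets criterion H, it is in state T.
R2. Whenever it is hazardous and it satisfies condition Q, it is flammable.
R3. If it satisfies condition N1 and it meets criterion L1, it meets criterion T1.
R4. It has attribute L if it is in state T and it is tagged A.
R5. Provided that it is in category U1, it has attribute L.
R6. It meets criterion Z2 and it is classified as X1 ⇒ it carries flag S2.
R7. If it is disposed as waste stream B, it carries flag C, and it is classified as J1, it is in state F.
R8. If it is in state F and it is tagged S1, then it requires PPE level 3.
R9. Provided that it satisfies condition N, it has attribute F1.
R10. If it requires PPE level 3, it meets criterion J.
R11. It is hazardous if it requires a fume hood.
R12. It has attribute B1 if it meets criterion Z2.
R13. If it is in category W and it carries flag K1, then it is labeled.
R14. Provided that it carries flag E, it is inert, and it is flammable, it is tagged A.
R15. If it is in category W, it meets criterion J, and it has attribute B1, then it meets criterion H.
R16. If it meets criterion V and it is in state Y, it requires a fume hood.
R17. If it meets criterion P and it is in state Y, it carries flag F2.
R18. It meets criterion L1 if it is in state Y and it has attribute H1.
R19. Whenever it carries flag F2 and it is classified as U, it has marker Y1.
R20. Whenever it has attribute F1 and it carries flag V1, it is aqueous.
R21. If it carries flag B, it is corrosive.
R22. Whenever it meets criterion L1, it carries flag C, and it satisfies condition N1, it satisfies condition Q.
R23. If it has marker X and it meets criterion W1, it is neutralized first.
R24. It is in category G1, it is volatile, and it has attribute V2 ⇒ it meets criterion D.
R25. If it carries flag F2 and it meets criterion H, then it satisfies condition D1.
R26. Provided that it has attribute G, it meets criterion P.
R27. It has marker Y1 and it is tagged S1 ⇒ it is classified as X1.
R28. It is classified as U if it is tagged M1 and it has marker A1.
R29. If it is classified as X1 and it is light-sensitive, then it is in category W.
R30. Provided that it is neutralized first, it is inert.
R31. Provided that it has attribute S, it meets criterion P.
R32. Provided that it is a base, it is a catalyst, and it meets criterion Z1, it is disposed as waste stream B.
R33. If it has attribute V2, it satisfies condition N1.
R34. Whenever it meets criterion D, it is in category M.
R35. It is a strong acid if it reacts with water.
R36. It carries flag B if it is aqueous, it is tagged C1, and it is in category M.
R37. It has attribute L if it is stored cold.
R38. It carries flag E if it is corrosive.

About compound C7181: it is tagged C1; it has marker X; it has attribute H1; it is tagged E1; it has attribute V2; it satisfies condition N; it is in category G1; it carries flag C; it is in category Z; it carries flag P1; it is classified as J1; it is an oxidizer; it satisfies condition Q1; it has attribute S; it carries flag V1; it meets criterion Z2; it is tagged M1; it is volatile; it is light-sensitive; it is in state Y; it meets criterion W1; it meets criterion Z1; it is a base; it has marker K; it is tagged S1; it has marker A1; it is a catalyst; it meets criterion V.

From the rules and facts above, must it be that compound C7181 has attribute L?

Yes

By R9 (it satisfies condition N): it has attribute F1.
By R12 (it meets criterion Z2): it has attribute B1.
By R16 (it meets criterion V, it is in state Y): it requires a fume hood.
By R18 (it is in state Y, it has attribute H1): it meets criterion L1.
By R20 (it has attribute F1, it carries flag V1): it is aqueous.
By R23 (it has marker X, it meets criterion W1): it is neutralized first.
By R24 (it is in category G1, it is volatile, it has attribute V2): it meets criterion D.
By R28 (it is tagged M1, it has marker A1): it is classified as U.
By R30 (it is neutralized first): it is inert.
By R31 (it has attribute S): it meets criterion P.
By R32 (it is a base, it is a catalyst, it meets criterion Z1): it is disposed as waste stream B.
By R33 (it has attribute V2): it satisfies condition N1.
By R34 (it meets criterion D): it is in category M.
By R36 (it is aqueous, it is tagged C1, it is in category M): it carries flag B.
By R7 (it is disposed as waste stream B, it carries flag C, it is classified as J1): it is in state F.
By R8 (it is in state F, it is tagged S1): it requires PPE level 3.
By R10 (it requires PPE level 3): it meets criterion J.
By R11 (it requires a fume hood): it is hazardous.
By R17 (it meets criterion P, it is in state Y): it carries flag F2.
By R19 (it carries flag F2, it is classified as U): it has marker Y1.
By R21 (it carries flag B): it is corrosive.
By R22 (it meets criterion L1, it carries flag C, it satisfies condition N1): it satisfies condition Q.
By R27 (it has marker Y1, it is tagged S1): it is classified as X1.
By R29 (it is classified as X1, it is light-sensitive): it is in category W.
By R38 (it is corrosive): it carries flag E.
By R2 (it is hazardous, it satisfies condition Q): it is flammable.
By R14 (it carries flag E, it is inert, it is flammable): it is tagged A.
By R15 (it is in category W, it meets criterion J, it has attribute B1): it meets criterion H.
By R1 (it meets criterion H): it is in state T.
By R4 (it is in state T, it is tagged A): it has attribute L.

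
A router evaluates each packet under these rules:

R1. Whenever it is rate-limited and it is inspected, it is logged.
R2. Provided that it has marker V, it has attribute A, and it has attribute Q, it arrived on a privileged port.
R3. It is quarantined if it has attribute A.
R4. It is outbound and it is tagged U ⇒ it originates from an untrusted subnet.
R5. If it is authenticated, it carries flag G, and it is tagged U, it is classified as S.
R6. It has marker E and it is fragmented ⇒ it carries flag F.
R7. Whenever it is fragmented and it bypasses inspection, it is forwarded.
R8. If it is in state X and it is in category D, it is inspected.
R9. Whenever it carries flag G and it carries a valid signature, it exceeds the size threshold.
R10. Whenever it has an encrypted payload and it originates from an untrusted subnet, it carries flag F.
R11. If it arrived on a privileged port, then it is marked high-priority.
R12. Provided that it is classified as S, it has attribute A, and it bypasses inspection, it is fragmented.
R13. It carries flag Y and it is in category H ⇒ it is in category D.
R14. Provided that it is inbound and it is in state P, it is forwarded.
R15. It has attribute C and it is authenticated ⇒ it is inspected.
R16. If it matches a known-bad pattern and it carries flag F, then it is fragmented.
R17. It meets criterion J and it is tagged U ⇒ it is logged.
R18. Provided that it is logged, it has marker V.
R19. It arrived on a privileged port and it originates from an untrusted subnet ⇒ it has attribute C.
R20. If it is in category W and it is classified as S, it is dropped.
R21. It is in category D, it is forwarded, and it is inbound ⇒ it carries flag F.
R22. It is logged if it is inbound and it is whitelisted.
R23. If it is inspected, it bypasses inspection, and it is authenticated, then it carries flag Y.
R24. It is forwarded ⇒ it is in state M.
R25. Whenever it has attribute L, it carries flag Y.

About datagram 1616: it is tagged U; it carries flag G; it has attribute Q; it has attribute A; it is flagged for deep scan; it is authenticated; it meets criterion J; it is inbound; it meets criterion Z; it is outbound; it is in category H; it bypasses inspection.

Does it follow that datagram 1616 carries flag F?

By R4 (it is outbound, it is tagged U): it originates from an untrusted subnet.
By R5 (it is authenticated, it carries flag G, it is tagged U): it is classified as S.
By R12 (it is classified as S, it has attribute A, it bypasses inspection): it is fragmented.
By R17 (it meets criterion J, it is tagged U): it is logged.
By R18 (it is logged): it has marker V.
By R2 (it has marker V, it has attribute A, it has attribute Q): it arrived on a privileged port.
By R7 (it is fragmented, it bypasses inspection): it is forwarded.
By R19 (it arrived on a privileged port, it originates from an untrusted subnet): it has attribute C.
By R15 (it has attribute C, it is authenticated): it is inspected.
By R23 (it is inspected, it bypasses inspection, it is authenticated): it carries flag Y.
By R13 (it carries flag Y, it is in category H): it is in category D.
By R21 (it is in category D, it is forwarded, it is inbound): it carries flag F.

Yes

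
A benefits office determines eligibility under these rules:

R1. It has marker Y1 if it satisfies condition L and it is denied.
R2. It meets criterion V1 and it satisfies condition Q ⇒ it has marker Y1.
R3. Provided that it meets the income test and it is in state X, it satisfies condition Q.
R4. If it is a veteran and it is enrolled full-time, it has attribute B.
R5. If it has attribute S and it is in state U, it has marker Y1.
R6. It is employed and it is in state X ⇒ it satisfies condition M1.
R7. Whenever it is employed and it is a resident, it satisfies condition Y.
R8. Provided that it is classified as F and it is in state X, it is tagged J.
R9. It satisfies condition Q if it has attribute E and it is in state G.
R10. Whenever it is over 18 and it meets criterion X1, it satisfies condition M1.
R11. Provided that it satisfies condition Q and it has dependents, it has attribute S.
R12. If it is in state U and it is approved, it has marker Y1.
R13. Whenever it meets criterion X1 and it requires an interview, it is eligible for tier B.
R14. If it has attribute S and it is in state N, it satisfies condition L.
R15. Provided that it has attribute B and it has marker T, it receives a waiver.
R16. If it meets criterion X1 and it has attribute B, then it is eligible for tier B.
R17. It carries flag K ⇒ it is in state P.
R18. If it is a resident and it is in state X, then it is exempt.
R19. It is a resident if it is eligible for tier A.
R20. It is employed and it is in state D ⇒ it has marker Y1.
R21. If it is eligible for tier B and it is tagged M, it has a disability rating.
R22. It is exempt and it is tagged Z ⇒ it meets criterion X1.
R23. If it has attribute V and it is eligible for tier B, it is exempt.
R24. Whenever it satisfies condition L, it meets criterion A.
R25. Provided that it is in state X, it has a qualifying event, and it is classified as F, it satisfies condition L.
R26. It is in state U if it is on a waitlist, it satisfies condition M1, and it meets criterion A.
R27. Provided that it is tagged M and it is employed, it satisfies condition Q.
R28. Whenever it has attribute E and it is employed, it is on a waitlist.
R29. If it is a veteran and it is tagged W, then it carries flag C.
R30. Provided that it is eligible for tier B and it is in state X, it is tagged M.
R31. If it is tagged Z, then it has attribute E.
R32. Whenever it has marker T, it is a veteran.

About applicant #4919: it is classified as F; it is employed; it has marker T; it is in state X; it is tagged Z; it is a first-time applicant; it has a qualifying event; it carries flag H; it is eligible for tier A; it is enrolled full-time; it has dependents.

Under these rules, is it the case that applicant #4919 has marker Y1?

Yes

By R6 (it is employed, it is in state X): it satisfies condition M1.
By R19 (it is eligible for tier A): it is a resident.
By R25 (it is in state X, it has a qualifying event, it is classified as F): it satisfies condition L.
By R31 (it is tagged Z): it has attribute E.
By R32 (it has marker T): it is a veteran.
By R4 (it is a veteran, it is enrolled full-time): it has attribute B.
By R18 (it is a resident, it is in state X): it is exempt.
By R22 (it is exempt, it is tagged Z): it meets criterion X1.
By R24 (it satisfies condition L): it meets criterion A.
By R28 (it has attribute E, it is employed): it is on a waitlist.
By R16 (it meets criterion X1, it has attribute B): it is eligible for tier B.
By R26 (it is on a waitlist, it satisfies condition M1, it meets criterion A): it is in state U.
By R30 (it is eligible for tier B, it is in state X): it is tagged M.
By R27 (it is tagged M, it is employed): it satisfies condition Q.
By R11 (it satisfies condition Q, it has dependents): it has attribute S.
By R5 (it has attribute S, it is in state U): it has marker Y1.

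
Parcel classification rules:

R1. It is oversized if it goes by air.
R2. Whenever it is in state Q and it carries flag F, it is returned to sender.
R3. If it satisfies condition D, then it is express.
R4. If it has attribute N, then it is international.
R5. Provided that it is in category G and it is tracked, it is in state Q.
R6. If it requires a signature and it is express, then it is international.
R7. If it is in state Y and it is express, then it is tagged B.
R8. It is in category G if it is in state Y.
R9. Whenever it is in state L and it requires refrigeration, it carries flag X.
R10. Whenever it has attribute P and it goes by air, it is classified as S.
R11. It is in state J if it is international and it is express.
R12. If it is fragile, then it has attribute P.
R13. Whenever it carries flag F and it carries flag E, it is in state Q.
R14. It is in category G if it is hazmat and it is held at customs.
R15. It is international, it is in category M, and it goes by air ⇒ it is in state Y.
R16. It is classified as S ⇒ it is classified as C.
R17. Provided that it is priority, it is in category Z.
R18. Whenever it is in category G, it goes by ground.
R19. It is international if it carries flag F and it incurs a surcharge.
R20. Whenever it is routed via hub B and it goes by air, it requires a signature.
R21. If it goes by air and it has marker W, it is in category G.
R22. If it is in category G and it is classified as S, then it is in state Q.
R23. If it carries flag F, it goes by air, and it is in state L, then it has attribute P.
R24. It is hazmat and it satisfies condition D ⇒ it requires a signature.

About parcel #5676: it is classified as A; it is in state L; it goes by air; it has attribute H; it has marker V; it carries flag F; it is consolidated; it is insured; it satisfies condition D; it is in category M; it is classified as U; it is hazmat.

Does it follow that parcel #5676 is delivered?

Forward chaining from the given facts derives: is oversized, is express, has attribute P, requires a signature, is international, is classified as S, is in state J, is in state Y, is classified as C, is tagged B, is in category G, goes by ground, is in state Q, is returned to sender.
No rule has "it is delivered" as its conclusion, and it is not among the given facts.

No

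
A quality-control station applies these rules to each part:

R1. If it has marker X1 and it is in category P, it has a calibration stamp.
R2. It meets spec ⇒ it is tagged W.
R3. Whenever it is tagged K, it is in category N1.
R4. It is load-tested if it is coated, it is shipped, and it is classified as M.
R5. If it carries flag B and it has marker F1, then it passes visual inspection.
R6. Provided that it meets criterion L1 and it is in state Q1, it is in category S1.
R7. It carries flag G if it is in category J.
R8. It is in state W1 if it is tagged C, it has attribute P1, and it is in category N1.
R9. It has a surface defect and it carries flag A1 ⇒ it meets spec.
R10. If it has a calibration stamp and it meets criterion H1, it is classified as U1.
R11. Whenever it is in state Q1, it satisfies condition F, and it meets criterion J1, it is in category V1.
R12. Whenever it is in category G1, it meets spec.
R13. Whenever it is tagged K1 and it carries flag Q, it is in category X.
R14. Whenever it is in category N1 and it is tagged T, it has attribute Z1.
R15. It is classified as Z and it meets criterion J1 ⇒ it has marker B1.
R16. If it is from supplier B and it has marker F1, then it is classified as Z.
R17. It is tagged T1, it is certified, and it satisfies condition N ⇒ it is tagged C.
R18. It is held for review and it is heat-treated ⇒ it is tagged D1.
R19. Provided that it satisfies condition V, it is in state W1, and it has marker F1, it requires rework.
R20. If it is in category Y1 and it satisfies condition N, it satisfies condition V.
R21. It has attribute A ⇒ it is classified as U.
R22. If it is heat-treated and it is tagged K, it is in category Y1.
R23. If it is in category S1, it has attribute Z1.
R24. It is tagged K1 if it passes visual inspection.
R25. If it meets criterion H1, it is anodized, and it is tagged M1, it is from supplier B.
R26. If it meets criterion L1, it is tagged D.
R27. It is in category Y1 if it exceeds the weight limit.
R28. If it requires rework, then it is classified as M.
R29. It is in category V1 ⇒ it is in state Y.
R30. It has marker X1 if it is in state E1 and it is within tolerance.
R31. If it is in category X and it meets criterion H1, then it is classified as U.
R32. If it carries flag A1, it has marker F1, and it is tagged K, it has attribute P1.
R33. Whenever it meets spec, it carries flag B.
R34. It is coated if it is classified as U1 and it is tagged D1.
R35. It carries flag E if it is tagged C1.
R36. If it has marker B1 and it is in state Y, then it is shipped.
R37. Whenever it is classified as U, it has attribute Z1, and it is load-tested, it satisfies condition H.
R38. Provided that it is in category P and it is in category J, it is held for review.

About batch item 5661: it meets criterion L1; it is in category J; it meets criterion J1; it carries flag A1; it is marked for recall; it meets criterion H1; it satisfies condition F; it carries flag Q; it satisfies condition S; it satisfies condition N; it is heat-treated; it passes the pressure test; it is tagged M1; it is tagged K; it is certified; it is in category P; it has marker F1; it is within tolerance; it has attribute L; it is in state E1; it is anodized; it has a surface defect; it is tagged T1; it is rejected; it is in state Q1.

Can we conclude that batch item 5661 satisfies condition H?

Yes

By R3 (it is tagged K): it is in category N1.
By R6 (it meets criterion L1, it is in state Q1): it is in category S1.
By R9 (it has a surface defect, it carries flag A1): it meets spec.
By R11 (it is in state Q1, it satisfies condition F, it meets criterion J1): it is in category V1.
By R17 (it is tagged T1, it is certified, it satisfies condition N): it is tagged C.
By R22 (it is heat-treated, it is tagged K): it is in category Y1.
By R23 (it is in category S1): it has attribute Z1.
By R25 (it meets criterion H1, it is anodized, it is tagged M1): it is from supplier B.
By R29 (it is in category V1): it is in state Y.
By R30 (it is in state E1, it is within tolerance): it has marker X1.
By R32 (it carries flag A1, it has marker F1, it is tagged K): it has attribute P1.
By R33 (it meets spec): it carries flag B.
By R38 (it is in category P, it is in category J): it is held for review.
By R1 (it has marker X1, it is in category P): it has a calibration stamp.
By R5 (it carries flag B, it has marker F1): it passes visual inspection.
By R8 (it is tagged C, it has attribute P1, it is in category N1): it is in state W1.
By R10 (it has a calibration stamp, it meets criterion H1): it is classified as U1.
By R16 (it is from supplier B, it has marker F1): it is classified as Z.
By R18 (it is held for review, it is heat-treated): it is tagged D1.
By R20 (it is in category Y1, it satisfies condition N): it satisfies condition V.
By R24 (it passes visual inspection): it is tagged K1.
By R34 (it is classified as U1, it is tagged D1): it is coated.
By R13 (it is tagged K1, it carries flag Q): it is in category X.
By R15 (it is classified as Z, it meets criterion J1): it has marker B1.
By R19 (it satisfies condition V, it is in state W1, it has marker F1): it requires rework.
By R28 (it requires rework): it is classified as M.
By R31 (it is in category X, it meets criterion H1): it is classified as U.
By R36 (it has marker B1, it is in state Y): it is shipped.
By R4 (it is coated, it is shipped, it is classified as M): it is load-tested.
By R37 (it is classified as U, it has attribute Z1, it is load-tested): it satisfies condition H.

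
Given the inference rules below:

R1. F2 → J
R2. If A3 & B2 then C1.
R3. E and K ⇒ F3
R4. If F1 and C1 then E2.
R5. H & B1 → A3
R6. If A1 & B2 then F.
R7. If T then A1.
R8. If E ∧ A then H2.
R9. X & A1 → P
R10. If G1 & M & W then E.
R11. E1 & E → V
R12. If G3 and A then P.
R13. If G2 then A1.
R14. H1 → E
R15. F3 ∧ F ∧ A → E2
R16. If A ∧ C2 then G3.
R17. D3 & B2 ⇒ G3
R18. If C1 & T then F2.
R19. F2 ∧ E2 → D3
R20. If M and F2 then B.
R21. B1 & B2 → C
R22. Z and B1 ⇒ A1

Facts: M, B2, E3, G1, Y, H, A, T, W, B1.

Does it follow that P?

Forward chaining from the given facts derives: A3, A1, E, C, C1, F, H2, F2, B, J.
Rules concluding P: R9 needs X; R12 needs G3 — none of these are established.

No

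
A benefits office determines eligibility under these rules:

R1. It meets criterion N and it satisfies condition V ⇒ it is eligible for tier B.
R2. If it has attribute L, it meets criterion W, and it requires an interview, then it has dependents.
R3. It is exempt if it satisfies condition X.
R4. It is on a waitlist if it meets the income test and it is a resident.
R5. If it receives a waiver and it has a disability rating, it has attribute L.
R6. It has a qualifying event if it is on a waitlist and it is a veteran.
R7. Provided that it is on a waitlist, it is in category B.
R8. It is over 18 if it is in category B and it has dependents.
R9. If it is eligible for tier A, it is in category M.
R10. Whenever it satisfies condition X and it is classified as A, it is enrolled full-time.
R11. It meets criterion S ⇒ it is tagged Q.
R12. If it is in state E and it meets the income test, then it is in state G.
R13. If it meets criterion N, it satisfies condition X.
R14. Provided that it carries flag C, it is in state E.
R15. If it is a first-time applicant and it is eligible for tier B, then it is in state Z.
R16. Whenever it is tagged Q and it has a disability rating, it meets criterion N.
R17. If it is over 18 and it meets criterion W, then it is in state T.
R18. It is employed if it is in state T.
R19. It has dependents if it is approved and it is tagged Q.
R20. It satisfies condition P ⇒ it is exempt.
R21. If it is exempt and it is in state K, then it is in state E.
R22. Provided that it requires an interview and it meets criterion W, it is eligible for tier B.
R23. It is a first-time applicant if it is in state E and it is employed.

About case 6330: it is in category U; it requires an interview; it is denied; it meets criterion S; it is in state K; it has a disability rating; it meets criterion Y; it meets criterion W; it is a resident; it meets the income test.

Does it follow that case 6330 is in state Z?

Forward chaining from the given facts derives: is on a waitlist, is in category B, is tagged Q, meets criterion N, is eligible for tier B, satisfies condition X, is exempt, is in state E, is in state G.
The only rule concluding "it is in state Z" is R15, which needs "it is a first-time applicant"; that is never established.

No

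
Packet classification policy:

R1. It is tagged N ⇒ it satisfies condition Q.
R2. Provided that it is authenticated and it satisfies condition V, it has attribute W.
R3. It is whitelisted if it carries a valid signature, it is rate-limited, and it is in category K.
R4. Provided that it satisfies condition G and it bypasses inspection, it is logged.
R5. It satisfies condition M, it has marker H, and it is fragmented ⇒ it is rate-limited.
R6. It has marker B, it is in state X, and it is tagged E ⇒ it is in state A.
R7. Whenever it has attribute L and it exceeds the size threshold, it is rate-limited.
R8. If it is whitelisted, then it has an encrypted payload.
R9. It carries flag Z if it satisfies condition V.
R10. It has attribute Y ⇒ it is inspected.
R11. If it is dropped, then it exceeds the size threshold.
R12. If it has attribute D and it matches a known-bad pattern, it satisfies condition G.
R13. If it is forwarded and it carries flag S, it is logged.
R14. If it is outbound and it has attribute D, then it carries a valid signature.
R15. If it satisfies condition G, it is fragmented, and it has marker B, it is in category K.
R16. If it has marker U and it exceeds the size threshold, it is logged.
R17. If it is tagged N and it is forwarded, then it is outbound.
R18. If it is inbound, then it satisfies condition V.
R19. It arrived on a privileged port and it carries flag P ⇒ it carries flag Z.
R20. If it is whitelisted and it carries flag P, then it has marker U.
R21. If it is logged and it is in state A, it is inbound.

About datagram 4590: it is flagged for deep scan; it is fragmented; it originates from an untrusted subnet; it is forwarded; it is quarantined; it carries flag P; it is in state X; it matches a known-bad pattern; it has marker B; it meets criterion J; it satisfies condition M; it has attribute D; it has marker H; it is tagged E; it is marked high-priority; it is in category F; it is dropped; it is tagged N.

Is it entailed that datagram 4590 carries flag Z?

By R5 (it satisfies condition M, it has marker H, it is fragmented): it is rate-limited.
By R6 (it has marker B, it is in state X, it is tagged E): it is in state A.
By R11 (it is dropped): it exceeds the size threshold.
By R12 (it has attribute D, it matches a known-bad pattern): it satisfies condition G.
By R15 (it satisfies condition G, it is fragmented, it has marker B): it is in category K.
By R17 (it is tagged N, it is forwarded): it is outbound.
By R14 (it is outbound, it has attribute D): it carries a valid signature.
By R3 (it carries a valid signature, it is rate-limited, it is in category K): it is whitelisted.
By R20 (it is whitelisted, it carries flag P): it has marker U.
By R16 (it has marker U, it exceeds the size threshold): it is logged.
By R21 (it is logged, it is in state A): it is inbound.
By R18 (it is inbound): it satisfies condition V.
By R9 (it satisfies condition V): it carries flag Z.

Yes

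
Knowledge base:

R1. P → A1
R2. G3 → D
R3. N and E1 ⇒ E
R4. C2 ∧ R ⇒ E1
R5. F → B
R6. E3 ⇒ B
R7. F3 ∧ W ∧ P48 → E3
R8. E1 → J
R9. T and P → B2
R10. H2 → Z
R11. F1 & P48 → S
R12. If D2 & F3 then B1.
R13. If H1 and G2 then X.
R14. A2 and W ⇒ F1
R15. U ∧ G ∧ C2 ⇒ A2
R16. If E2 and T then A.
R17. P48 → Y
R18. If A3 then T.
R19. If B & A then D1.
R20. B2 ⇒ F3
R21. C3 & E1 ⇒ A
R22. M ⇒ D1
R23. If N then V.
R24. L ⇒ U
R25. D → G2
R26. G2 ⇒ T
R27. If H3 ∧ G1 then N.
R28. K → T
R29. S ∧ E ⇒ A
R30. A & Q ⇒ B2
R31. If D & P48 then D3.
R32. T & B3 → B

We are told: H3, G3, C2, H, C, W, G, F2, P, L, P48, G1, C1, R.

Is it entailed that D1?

D  (by R2: G3)
E1  (by R4: C2, R)
U  (by R24: L)
G2  (by R25: D)
T  (by R26: G2)
N  (by R27: H3, G1)
E  (by R3: N, E1)
B2  (by R9: T, P)
A2  (by R15: U, G, C2)
F3  (by R20: B2)
E3  (by R7: F3, W, P48)
F1  (by R14: A2, W)
B  (by R6: E3)
S  (by R11: F1, P48)
A  (by R29: S, E)
D1  (by R19: B, A)

Yes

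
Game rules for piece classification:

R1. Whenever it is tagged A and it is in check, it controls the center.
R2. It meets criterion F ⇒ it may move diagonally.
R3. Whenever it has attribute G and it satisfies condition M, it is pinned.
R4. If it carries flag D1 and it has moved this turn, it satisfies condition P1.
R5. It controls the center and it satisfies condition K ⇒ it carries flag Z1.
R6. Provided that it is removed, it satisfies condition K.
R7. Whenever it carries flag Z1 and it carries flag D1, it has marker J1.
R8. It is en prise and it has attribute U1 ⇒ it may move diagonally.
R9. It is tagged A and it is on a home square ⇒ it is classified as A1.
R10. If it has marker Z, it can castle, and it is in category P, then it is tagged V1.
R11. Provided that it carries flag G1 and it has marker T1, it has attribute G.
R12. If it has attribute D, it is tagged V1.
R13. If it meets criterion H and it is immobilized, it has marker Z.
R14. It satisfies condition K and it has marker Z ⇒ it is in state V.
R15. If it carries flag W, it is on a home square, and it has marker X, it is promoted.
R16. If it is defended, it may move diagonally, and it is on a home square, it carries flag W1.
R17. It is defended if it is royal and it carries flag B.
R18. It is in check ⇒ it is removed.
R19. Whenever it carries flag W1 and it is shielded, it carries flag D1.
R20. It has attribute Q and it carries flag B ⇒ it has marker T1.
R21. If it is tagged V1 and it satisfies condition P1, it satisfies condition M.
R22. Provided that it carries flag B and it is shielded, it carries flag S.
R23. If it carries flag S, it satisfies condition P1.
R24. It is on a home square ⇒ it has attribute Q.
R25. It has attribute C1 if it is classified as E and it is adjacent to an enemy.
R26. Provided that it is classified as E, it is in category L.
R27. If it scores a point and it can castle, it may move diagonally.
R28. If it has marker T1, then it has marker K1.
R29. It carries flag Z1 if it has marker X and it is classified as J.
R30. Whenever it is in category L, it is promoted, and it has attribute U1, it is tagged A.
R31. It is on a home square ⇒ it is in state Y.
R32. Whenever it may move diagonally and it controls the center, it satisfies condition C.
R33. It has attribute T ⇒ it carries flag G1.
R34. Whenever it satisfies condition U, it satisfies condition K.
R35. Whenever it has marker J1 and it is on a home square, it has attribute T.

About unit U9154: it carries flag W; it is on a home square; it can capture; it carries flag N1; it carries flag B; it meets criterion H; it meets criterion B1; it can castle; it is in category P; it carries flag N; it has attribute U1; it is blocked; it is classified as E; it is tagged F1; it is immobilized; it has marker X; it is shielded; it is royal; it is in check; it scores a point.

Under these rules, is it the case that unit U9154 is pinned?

By R13 (it meets criterion H, it is immobilized): it has marker Z.
By R15 (it carries flag W, it is on a home square, it has marker X): it is promoted.
By R17 (it is royal, it carries flag B): it is defended.
By R18 (it is in check): it is removed.
By R22 (it carries flag B, it is shielded): it carries flag S.
By R23 (it carries flag S): it satisfies condition P1.
By R24 (it is on a home square): it has attribute Q.
By R26 (it is classified as E): it is in category L.
By R27 (it scores a point, it can castle): it may move diagonally.
By R30 (it is in category L, it is promoted, it has attribute U1): it is tagged A.
By R1 (it is tagged A, it is in check): it controls the center.
By R6 (it is removed): it satisfies condition K.
By R10 (it has marker Z, it can castle, it is in category P): it is tagged V1.
By R16 (it is defended, it may move diagonally, it is on a home square): it carries flag W1.
By R19 (it carries flag W1, it is shielded): it carries flag D1.
By R20 (it has attribute Q, it carries flag B): it has marker T1.
By R21 (it is tagged V1, it satisfies condition P1): it satisfies condition M.
By R5 (it controls the center, it satisfies condition K): it carries flag Z1.
By R7 (it carries flag Z1, it carries flag D1): it has marker J1.
By R35 (it has marker J1, it is on a home square): it has attribute T.
By R33 (it has attribute T): it carries flag G1.
By R11 (it carries flag G1, it has marker T1): it has attribute G.
By R3 (it has attribute G, it satisfies condition M): it is pinned.

Yes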